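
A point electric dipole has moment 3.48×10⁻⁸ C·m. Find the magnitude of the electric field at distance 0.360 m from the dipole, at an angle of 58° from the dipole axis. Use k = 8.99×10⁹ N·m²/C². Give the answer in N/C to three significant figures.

At angle θ the dipole field magnitude is E = (kp/r³)·√(1 + 3cos²θ).
kp/r³ = (8.99×10⁹)(3.48×10⁻⁸) / (0.360)³ = 6706 N/C.
√(1 + 3cos²58°) = √(1 + 3·0.2808) = √1.8424 ≈ 1.3574.
E ≈ 6706 × 1.357 = 9102 N/C.

E ≈ 9100 N/C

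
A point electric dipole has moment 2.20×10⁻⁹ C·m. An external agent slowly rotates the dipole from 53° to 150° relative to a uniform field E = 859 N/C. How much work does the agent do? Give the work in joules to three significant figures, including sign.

W ≈ 2.77×10⁻⁶ J

W_ext = ΔU = U(θ₂) − U(θ₁) = −pE cosθ₂ − (−pE cosθ₁) = pE(cosθ₁ − cosθ₂).
W = (2.20×10⁻⁹)(859)·(cos53° − cos150°) = (1.890×10⁻⁶)·(+1.4678) = 2.774×10⁻⁶ J.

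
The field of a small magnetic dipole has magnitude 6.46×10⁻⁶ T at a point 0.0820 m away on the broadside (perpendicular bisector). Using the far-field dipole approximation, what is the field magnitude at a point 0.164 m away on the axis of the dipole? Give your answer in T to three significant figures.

Dipole fields scale as 1/r³ in the far field.
The axial field is twice the equatorial field at the same r, so the geometry factor is 2/1.
B₂ = B₁ · (2/1) · (r₁/r₂)³ = 6.46×10⁻⁶ · 2 · (0.0820/0.164)³.
(r₁/r₂)³ = (0.5)³ = 0.125.
B₂ ≈ 1.615×10⁻⁶ T.

B ≈ 1.62×10⁻⁶ T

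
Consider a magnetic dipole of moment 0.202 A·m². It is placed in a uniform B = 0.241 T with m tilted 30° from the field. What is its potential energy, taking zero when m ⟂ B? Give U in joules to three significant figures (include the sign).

U ≈ -0.0422 J

U = −m·B = −mB cosθ.
U = −(0.202)(0.241)·cos30° = -0.04216 J.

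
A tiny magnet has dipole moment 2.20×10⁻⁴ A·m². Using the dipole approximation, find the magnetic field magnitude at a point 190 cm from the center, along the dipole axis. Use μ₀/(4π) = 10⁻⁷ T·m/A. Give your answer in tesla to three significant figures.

B ≈ 6.41×10⁻¹² T

On axis B = (μ₀/4π)·2m/r³.
B = 2·(10⁻⁷)·(2.20×10⁻⁴) / (1.90)³ = 6.415×10⁻¹² T.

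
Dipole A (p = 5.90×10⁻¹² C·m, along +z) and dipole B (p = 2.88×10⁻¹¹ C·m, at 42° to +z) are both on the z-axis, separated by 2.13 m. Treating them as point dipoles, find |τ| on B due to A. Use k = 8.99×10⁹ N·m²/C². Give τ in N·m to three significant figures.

The second dipole sits on the axis of the first, so the field there is axial: E₁ = 2kp₁/r³ along +z.
E₁ = 2(8.99×10⁹)(5.90×10⁻¹²)/(2.13)³ = 0.01098 N/C.
Torque on the second dipole: τ = p₂ E₁ sinθ.
τ = (2.88×10⁻¹¹)(0.01098)·sin42° = 2.115×10⁻¹³ N·m.

τ ≈ 2.12×10⁻¹³ N·m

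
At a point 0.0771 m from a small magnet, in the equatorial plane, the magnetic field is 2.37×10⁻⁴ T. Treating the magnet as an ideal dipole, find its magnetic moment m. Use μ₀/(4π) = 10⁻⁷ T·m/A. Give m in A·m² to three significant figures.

m ≈ 1.09 A·m²

In the equatorial plane B = (μ₀/4π)·m/r³, so m = Br³·4π/(μ₀).
m = (2.37×10⁻⁴)·(0.0771)³ / (10⁻⁷) = 1.086 A·m².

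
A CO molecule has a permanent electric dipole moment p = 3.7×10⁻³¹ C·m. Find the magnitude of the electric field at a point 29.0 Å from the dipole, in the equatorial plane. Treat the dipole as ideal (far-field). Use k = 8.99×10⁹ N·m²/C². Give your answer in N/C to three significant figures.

On the perpendicular bisector E = kp/r³ (half the axial value at the same distance).
E = (8.99×10⁹)(3.70×10⁻³¹) / (2.90×10⁻⁹)³ = 1.364×10⁵ N/C.

E ≈ 1.36×10⁵ N/C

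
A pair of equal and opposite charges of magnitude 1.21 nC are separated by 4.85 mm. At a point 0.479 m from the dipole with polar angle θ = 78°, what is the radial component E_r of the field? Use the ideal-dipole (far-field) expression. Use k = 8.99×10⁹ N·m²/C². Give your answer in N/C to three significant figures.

E_r ≈ 0.200 N/C

Dipole moment p = qd = (1.21×10⁻⁹ C)(0.00485 m) = 5.869×10⁻¹² C·m.
For a dipole, E_r = (2kp cosθ)/r³.
kp/r³ = (8.99×10⁹)(5.869×10⁻¹²)/(0.479)³ = 0.4801 N/C.
E_r = 2·0.4801·cos78° = 0.1996 N/C.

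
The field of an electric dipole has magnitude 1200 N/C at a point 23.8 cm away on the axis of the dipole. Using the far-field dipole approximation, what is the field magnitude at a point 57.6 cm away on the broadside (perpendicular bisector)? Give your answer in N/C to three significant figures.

Dipole fields scale as 1/r³ in the far field.
The axial field is twice the equatorial field at the same r, so the geometry factor is 1/2.
E₂ = E₁ · (1/2) · (r₁/r₂)³ = 1200 · 0.5 · (23.8/57.6)³.
(r₁/r₂)³ = (0.4132)³ = 0.07054.
E₂ ≈ 42.33 N/C.

E ≈ 42.3 N/C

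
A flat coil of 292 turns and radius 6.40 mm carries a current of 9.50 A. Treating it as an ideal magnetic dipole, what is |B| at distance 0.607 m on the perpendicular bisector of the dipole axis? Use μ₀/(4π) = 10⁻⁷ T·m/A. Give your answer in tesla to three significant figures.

B ≈ 1.60×10⁻⁷ T

m = NIA = NIπa² = 292·(9.50)·π·(0.00640)² = 0.357 A·m².
In the equatorial plane B = (μ₀/4π)·m/r³ (half the axial value).
B = (10⁻⁷)·(0.357) / (0.607)³ = 1.596×10⁻⁷ T.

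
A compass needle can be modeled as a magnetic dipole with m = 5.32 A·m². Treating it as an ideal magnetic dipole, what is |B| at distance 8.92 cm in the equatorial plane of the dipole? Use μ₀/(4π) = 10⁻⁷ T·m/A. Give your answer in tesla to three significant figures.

B ≈ 7.50×10⁻⁴ T

In the equatorial plane B = (μ₀/4π)·m/r³ (half the axial value).
B = (10⁻⁷)·(5.32) / (0.0892)³ = 7.496×10⁻⁴ T.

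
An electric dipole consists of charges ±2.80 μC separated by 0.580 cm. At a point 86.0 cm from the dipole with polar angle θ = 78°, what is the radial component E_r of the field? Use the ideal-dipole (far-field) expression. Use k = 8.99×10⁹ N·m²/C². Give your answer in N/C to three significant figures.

E_r ≈ 95.4 N/C

Dipole moment p = qd = (2.80×10⁻⁶ C)(0.00580 m) = 1.624×10⁻⁸ C·m.
For a dipole, E_r = (2kp cosθ)/r³.
kp/r³ = (8.99×10⁹)(1.624×10⁻⁸)/(0.860)³ = 229.5 N/C.
E_r = 2·229.5·cos78° = 95.45 N/C.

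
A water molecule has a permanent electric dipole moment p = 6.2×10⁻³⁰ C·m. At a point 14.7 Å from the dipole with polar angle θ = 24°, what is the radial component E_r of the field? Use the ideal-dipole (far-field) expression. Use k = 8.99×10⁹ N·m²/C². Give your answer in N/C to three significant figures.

E_r ≈ 3.21×10⁷ N/C

For a dipole, E_r = (2kp cosθ)/r³.
kp/r³ = (8.99×10⁹)(6.20×10⁻³⁰)/(1.47×10⁻⁹)³ = 1.755×10⁷ N/C.
E_r = 2·1.755×10⁷·cos24° = 3.206×10⁷ N/C.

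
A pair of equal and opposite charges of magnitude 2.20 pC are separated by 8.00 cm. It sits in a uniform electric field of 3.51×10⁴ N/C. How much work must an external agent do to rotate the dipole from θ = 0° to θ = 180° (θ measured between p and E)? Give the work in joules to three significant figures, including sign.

W ≈ 1.24×10⁻⁸ J

Dipole moment p = qd = (2.20×10⁻¹² C)(0.0800 m) = 1.76×10⁻¹³ C·m.
W_ext = ΔU = U(θ₂) − U(θ₁) = −pE cosθ₂ − (−pE cosθ₁) = pE(cosθ₁ − cosθ₂).
W = (1.76×10⁻¹³)(3.51×10⁴)·(cos0° − cos180°) = (6.178×10⁻⁹)·(+2.0000) = 1.236×10⁻⁸ J.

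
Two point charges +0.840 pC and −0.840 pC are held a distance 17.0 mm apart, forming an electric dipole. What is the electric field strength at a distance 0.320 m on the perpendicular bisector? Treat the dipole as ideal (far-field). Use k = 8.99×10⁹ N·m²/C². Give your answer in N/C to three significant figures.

E ≈ 0.00392 N/C

Dipole moment p = qd = (8.40×10⁻¹³ C)(0.0170 m) = 1.428×10⁻¹⁴ C·m.
In the equatorial plane E = kp/r³.
E = (8.99×10⁹)(1.428×10⁻¹⁴) / (0.320)³ = 0.003918 N/C.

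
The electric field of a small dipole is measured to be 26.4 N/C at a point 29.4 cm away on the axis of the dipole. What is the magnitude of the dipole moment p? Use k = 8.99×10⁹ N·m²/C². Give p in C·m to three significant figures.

On axis E = 2kp/r³, so p = Er³/(2k).
p = (26.4)·(0.294)³ / (2·8.99×10⁹) = 3.731×10⁻¹¹ C·m.

p ≈ 3.73×10⁻¹¹ C·m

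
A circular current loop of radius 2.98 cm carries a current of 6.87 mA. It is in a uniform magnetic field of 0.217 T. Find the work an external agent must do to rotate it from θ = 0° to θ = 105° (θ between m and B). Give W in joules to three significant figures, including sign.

W ≈ 5.24×10⁻⁶ J

Magnetic moment m = IA = Iπa² = (0.00687)·π·(0.0298)² = 1.917×10⁻⁵ A·m².
W_ext = ΔU = −mB cosθ₂ + mB cosθ₁ = mB(cosθ₁ − cosθ₂).
W = (1.917×10⁻⁵)(0.217)·(cos0° − cos105°) = (4.160×10⁻⁶)·(+1.2588) = 5.237×10⁻⁶ J.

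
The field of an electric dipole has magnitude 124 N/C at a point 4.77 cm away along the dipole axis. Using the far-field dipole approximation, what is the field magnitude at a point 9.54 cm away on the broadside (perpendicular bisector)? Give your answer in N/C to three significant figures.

E ≈ 7.75 N/C

Dipole fields scale as 1/r³ in the far field.
The axial field is twice the equatorial field at the same r, so the geometry factor is 1/2.
E₂ = E₁ · (1/2) · (r₁/r₂)³ = 124 · 0.5 · (4.77/9.54)³.
(r₁/r₂)³ = (0.5)³ = 0.125.
E₂ ≈ 7.750 N/C.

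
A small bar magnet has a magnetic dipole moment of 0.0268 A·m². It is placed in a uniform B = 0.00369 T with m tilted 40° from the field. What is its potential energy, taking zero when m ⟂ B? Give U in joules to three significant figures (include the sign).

U = −m·B = −mB cosθ.
U = −(0.0268)(0.00369)·cos40° = -7.576×10⁻⁵ J.

U ≈ -7.58×10⁻⁵ J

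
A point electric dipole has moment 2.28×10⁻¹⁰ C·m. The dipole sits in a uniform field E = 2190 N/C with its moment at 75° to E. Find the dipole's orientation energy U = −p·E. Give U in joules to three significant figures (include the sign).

U = −p·E = −pE cosθ.
U = −(2.28×10⁻¹⁰)(2190)·cos75° = -1.292×10⁻⁷ J.

U ≈ -1.29×10⁻⁷ J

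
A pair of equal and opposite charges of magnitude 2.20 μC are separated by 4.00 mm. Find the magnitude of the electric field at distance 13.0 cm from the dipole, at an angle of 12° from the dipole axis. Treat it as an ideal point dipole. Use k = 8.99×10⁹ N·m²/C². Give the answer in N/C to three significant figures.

E ≈ 7.08×10⁴ N/C

Dipole moment p = qd = (2.20×10⁻⁶ C)(0.00400 m) = 8.80×10⁻⁹ C·m.
At angle θ the dipole field magnitude is E = (kp/r³)·√(1 + 3cos²θ).
kp/r³ = (8.99×10⁹)(8.80×10⁻⁹) / (0.130)³ = 3.601×10⁴ N/C.
√(1 + 3cos²12°) = √(1 + 3·0.9568) = √3.8703 ≈ 1.9673.
E ≈ 3.601×10⁴ × 1.967 = 7.084×10⁴ N/C.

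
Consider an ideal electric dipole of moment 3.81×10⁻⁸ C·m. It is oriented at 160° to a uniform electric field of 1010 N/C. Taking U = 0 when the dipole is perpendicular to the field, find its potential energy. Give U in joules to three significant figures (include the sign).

U = −p·E = −pE cosθ.
U = −(3.81×10⁻⁸)(1010)·cos160° = 3.616×10⁻⁵ J.

U ≈ 3.62×10⁻⁵ J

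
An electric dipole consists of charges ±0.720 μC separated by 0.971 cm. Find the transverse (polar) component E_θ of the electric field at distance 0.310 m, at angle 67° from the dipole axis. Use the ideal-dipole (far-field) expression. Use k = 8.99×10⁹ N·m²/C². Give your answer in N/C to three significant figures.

E_θ ≈ 1940 N/C

Dipole moment p = qd = (7.20×10⁻⁷ C)(0.00971 m) = 6.991×10⁻⁹ C·m.
For a dipole, E_θ = (kp sinθ)/r³.
kp/r³ = (8.99×10⁹)(6.991×10⁻⁹)/(0.310)³ = 2110 N/C.
E_θ = 2110·sin67° = 1942 N/C.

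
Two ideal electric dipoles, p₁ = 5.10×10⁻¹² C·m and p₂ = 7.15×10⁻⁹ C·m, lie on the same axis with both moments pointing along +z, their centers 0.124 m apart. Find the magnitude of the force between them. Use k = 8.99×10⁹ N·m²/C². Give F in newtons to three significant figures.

F ≈ 8.32×10⁻⁶ N

On-axis field of dipole 1 at distance r: E = 2kp₁/r³. Force on dipole 2 is F = p₂·dE/dr (gradient along axis).
dE/dr = −6kp₁/r⁴, so |F| = 6kp₁p₂/r⁴ (attractive for aligned moments).
F = 6(8.99×10⁹)(5.10×10⁻¹²)(7.15×10⁻⁹)/(0.124)⁴ = 8.320×10⁻⁶ N.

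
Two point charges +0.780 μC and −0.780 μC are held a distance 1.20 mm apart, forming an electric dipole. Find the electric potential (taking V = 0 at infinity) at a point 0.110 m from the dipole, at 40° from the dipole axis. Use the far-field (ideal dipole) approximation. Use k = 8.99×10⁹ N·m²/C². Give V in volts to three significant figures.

Dipole moment p = qd = (7.80×10⁻⁷ C)(0.00120 m) = 9.36×10⁻¹⁰ C·m.
The dipole potential is V = kp cosθ / r².
V = (8.99×10⁹)(9.36×10⁻¹⁰)·cos40° / (0.110)² = 532.7 V.

V ≈ 533 V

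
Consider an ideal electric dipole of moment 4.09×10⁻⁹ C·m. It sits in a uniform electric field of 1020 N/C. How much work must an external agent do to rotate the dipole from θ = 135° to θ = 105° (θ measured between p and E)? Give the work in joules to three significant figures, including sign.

W_ext = ΔU = U(θ₂) − U(θ₁) = −pE cosθ₂ − (−pE cosθ₁) = pE(cosθ₁ − cosθ₂).
W = (4.09×10⁻⁹)(1020)·(cos135° − cos105°) = (4.172×10⁻⁶)·(-0.4483) = -1.870×10⁻⁶ J.

W ≈ -1.87×10⁻⁶ J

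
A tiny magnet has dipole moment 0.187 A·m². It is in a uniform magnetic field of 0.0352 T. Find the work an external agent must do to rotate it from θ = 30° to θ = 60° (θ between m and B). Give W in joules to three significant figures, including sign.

W_ext = ΔU = −mB cosθ₂ + mB cosθ₁ = mB(cosθ₁ − cosθ₂).
W = (0.187)(0.0352)·(cos30° − cos60°) = (0.006582)·(+0.3660) = 0.002409 J.

W ≈ 0.00241 J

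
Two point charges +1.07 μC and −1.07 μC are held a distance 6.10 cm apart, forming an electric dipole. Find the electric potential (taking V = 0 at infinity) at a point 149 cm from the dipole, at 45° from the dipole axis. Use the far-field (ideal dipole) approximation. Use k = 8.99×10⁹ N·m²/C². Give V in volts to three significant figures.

Dipole moment p = qd = (1.07×10⁻⁶ C)(0.0610 m) = 6.527×10⁻⁸ C·m.
The dipole potential is V = kp cosθ / r².
V = (8.99×10⁹)(6.527×10⁻⁸)·cos45° / (1.49)² = 186.9 V.

V ≈ 187 V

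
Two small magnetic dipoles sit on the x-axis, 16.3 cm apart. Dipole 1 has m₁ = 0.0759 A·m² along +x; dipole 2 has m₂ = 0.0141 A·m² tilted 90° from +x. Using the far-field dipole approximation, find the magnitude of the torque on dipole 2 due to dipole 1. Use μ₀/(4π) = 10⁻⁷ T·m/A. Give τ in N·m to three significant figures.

Dipole B is on the axis of dipole A, so B₁ there is axial: B₁ = (μ₀/4π)·2m₁/r³ along +x.
B₁ = 2(10⁻⁷)(0.0759)/(0.163)³ = 3.505×10⁻⁶ T.
τ = m₂ B₁ sinθ.
τ = (0.0141)(3.505×10⁻⁶)·sin90° = 4.942×10⁻⁸ N·m.

τ ≈ 4.94×10⁻⁸ N·m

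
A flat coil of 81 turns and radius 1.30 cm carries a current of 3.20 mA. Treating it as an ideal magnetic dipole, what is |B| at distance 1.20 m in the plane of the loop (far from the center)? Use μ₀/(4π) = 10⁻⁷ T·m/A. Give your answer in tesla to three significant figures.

m = NIA = NIπa² = 81·(0.00320)·π·(0.0130)² = 1.376×10⁻⁴ A·m².
In the equatorial plane B = (μ₀/4π)·m/r³ (half the axial value).
B = (10⁻⁷)·(1.376×10⁻⁴) / (1.20)³ = 7.963×10⁻¹² T.

B ≈ 7.96×10⁻¹² T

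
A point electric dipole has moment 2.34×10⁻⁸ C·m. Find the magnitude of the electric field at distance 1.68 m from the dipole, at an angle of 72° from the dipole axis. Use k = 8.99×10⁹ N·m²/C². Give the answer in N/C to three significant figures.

At angle θ the dipole field magnitude is E = (kp/r³)·√(1 + 3cos²θ).
kp/r³ = (8.99×10⁹)(2.34×10⁻⁸) / (1.68)³ = 44.37 N/C.
√(1 + 3cos²72°) = √(1 + 3·0.0955) = √1.2865 ≈ 1.1342.
E ≈ 44.37 × 1.134 = 50.32 N/C.

E ≈ 50.3 N/C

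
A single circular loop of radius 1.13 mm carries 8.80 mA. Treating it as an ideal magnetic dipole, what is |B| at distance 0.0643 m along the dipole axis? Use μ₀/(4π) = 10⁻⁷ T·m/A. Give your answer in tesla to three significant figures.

Magnetic moment m = IA = Iπa² = (0.00880)·π·(0.00113)² = 3.53×10⁻⁸ A·m².
On axis B = (μ₀/4π)·2m/r³.
B = 2·(10⁻⁷)·(3.53×10⁻⁸) / (0.0643)³ = 2.656×10⁻¹¹ T.

B ≈ 2.66×10⁻¹¹ T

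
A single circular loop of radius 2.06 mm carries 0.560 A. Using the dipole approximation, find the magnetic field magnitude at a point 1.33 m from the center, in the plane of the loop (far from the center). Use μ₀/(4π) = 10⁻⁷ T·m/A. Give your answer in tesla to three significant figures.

B ≈ 3.17×10⁻¹³ T

Magnetic moment m = IA = Iπa² = (0.560)·π·(0.00206)² = 7.466×10⁻⁶ A·m².
In the equatorial plane B = (μ₀/4π)·m/r³ (half the axial value).
B = (10⁻⁷)·(7.466×10⁻⁶) / (1.33)³ = 3.173×10⁻¹³ T.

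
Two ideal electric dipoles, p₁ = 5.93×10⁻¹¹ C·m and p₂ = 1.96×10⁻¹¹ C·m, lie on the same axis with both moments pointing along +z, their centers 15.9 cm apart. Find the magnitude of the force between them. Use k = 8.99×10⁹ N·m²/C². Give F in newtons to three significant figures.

F ≈ 9.81×10⁻⁸ N

On-axis field of dipole 1 at distance r: E = 2kp₁/r³. Force on dipole 2 is F = p₂·dE/dr (gradient along axis).
dE/dr = −6kp₁/r⁴, so |F| = 6kp₁p₂/r⁴ (attractive for aligned moments).
F = 6(8.99×10⁹)(5.93×10⁻¹¹)(1.96×10⁻¹¹)/(0.159)⁴ = 9.809×10⁻⁸ N.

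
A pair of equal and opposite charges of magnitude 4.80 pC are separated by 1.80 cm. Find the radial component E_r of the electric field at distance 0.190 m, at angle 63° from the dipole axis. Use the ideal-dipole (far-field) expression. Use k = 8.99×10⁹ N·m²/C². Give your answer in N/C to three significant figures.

Dipole moment p = qd = (4.80×10⁻¹² C)(0.0180 m) = 8.64×10⁻¹⁴ C·m.
For a dipole, E_r = (2kp cosθ)/r³.
kp/r³ = (8.99×10⁹)(8.64×10⁻¹⁴)/(0.190)³ = 0.1132 N/C.
E_r = 2·0.1132·cos63° = 0.1028 N/C.

E_r ≈ 0.103 N/C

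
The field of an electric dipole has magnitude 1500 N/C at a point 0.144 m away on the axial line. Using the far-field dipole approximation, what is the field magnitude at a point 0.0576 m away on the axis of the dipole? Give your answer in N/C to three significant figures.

Dipole fields scale as 1/r³ in the far field; the geometry is the same at both points.
E₂ = E₁ · (r₁/r₂)³ = 1500 · (0.144/0.0576)³.
(r₁/r₂)³ = (2.5)³ = 15.62.
E₂ ≈ 2.344×10⁴ N/C.

E ≈ 2.34×10⁴ N/C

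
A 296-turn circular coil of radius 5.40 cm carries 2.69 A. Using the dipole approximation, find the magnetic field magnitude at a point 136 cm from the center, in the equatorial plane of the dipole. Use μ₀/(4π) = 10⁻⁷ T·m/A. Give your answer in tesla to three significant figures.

m = NIA = NIπa² = 296·(2.69)·π·(0.0540)² = 7.294 A·m².
In the equatorial plane B = (μ₀/4π)·m/r³ (half the axial value).
B = (10⁻⁷)·(7.294) / (1.36)³ = 2.900×10⁻⁷ T.

B ≈ 2.90×10⁻⁷ T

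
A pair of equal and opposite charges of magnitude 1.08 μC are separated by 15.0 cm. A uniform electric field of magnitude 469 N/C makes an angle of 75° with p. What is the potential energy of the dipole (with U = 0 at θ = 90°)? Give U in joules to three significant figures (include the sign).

U ≈ -1.97×10⁻⁵ J

Dipole moment p = qd = (1.08×10⁻⁶ C)(0.150 m) = 1.62×10⁻⁷ C·m.
U = −p·E = −pE cosθ.
U = −(1.62×10⁻⁷)(469)·cos75° = -1.966×10⁻⁵ J.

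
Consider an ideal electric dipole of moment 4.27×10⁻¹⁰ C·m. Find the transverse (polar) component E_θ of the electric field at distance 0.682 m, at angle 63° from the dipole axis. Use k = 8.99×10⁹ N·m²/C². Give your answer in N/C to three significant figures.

For a dipole, E_θ = (kp sinθ)/r³.
kp/r³ = (8.99×10⁹)(4.27×10⁻¹⁰)/(0.682)³ = 12.10 N/C.
E_θ = 12.10·sin63° = 10.78 N/C.

E_θ ≈ 10.8 N/C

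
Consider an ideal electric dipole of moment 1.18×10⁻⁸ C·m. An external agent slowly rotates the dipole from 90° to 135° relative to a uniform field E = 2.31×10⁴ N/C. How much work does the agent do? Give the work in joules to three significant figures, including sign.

W_ext = ΔU = U(θ₂) − U(θ₁) = −pE cosθ₂ − (−pE cosθ₁) = pE(cosθ₁ − cosθ₂).
W = (1.18×10⁻⁸)(2.31×10⁴)·(cos90° − cos135°) = (2.726×10⁻⁴)·(+0.7071) = 1.927×10⁻⁴ J.

W ≈ 1.93×10⁻⁴ J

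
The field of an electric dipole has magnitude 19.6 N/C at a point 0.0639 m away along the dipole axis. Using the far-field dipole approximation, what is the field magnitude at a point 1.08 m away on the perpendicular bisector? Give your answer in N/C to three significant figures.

E ≈ 0.00203 N/C

Dipole fields scale as 1/r³ in the far field.
The axial field is twice the equatorial field at the same r, so the geometry factor is 1/2.
E₂ = E₁ · (1/2) · (r₁/r₂)³ = 19.6 · 0.5 · (0.0639/1.08)³.
(r₁/r₂)³ = (0.05917)³ = 0.0002071.
E₂ ≈ 0.002030 N/C.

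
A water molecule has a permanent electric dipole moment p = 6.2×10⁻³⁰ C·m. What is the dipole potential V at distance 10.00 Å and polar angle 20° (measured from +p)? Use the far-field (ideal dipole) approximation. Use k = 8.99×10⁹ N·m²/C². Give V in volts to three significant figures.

The dipole potential is V = kp cosθ / r².
V = (8.99×10⁹)(6.20×10⁻³⁰)·cos20° / (1.00×10⁻⁹)² = 0.05238 V.

V ≈ 0.0524 V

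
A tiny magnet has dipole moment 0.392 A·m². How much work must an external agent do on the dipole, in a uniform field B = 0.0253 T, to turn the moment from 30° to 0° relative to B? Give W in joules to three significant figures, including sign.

W_ext = ΔU = −mB cosθ₂ + mB cosθ₁ = mB(cosθ₁ − cosθ₂).
W = (0.392)(0.0253)·(cos30° − cos0°) = (0.009918)·(-0.1340) = -0.001329 J.

W ≈ -0.00133 J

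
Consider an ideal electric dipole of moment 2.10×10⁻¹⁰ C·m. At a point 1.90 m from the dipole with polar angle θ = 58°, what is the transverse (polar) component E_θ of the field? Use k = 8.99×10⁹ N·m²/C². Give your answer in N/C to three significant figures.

For a dipole, E_θ = (kp sinθ)/r³.
kp/r³ = (8.99×10⁹)(2.10×10⁻¹⁰)/(1.90)³ = 0.2752 N/C.
E_θ = 0.2752·sin58° = 0.2334 N/C.

E_θ ≈ 0.233 N/C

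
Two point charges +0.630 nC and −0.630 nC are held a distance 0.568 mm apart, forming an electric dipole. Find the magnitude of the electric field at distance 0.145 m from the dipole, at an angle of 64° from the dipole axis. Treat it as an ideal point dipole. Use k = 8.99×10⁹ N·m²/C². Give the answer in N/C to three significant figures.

E ≈ 1.32 N/C

Dipole moment p = qd = (6.30×10⁻¹⁰ C)(5.68×10⁻⁴ m) = 3.578×10⁻¹³ C·m.
At angle θ the dipole field magnitude is E = (kp/r³)·√(1 + 3cos²θ).
kp/r³ = (8.99×10⁹)(3.578×10⁻¹³) / (0.145)³ = 1.055 N/C.
√(1 + 3cos²64°) = √(1 + 3·0.1922) = √1.5765 ≈ 1.2556.
E ≈ 1.055 × 1.256 = 1.325 N/C.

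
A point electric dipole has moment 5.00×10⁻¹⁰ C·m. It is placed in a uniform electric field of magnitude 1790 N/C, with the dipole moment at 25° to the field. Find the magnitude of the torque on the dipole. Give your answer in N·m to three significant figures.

Torque on an electric dipole: τ = pE sinθ.
τ = (5.00×10⁻¹⁰)(1790)·sin25° = 3.782×10⁻⁷ N·m.

τ ≈ 3.78×10⁻⁷ N·m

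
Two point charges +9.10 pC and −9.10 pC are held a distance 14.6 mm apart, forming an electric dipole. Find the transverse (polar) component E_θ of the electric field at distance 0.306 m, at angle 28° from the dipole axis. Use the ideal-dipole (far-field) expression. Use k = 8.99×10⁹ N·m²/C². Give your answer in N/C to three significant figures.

E_θ ≈ 0.0196 N/C

Dipole moment p = qd = (9.10×10⁻¹² C)(0.0146 m) = 1.329×10⁻¹³ C·m.
For a dipole, E_θ = (kp sinθ)/r³.
kp/r³ = (8.99×10⁹)(1.329×10⁻¹³)/(0.306)³ = 0.04170 N/C.
E_θ = 0.04170·sin28° = 0.01958 N/C.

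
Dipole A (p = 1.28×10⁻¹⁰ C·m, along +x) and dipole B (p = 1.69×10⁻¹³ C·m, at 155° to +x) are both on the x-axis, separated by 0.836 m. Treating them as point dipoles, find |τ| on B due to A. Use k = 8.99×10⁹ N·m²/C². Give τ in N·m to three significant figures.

τ ≈ 2.81×10⁻¹³ N·m

The second dipole sits on the axis of the first, so the field there is axial: E₁ = 2kp₁/r³ along +x.
E₁ = 2(8.99×10⁹)(1.28×10⁻¹⁰)/(0.836)³ = 3.939 N/C.
Torque on the second dipole: τ = p₂ E₁ sinθ.
τ = (1.69×10⁻¹³)(3.939)·sin155° = 2.813×10⁻¹³ N·m.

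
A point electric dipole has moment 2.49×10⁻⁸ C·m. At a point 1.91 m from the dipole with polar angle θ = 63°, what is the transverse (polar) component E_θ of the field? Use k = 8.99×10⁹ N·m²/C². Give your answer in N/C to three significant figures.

For a dipole, E_θ = (kp sinθ)/r³.
kp/r³ = (8.99×10⁹)(2.49×10⁻⁸)/(1.91)³ = 32.13 N/C.
E_θ = 32.13·sin63° = 28.62 N/C.

E_θ ≈ 28.6 N/C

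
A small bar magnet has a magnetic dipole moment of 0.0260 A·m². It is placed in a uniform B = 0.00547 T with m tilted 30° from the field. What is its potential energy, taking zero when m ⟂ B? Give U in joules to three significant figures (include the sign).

U ≈ -1.23×10⁻⁴ J

U = −m·B = −mB cosθ.
U = −(0.0260)(0.00547)·cos30° = -1.232×10⁻⁴ J.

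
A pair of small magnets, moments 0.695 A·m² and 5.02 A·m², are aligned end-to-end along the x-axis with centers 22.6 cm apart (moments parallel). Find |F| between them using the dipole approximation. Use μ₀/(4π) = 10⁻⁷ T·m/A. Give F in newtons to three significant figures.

On-axis B of dipole 1: B = (μ₀/4π)·2m₁/r³. Force on dipole 2: F = m₂·dB/dr.
dB/dr = −(μ₀/4π)·6m₁/r⁴, so |F| = (μ₀/4π)·6m₁m₂/r⁴.
F = 6(10⁻⁷)(0.695)(5.02)/(0.226)⁴ = 8.024×10⁻⁴ N.

F ≈ 8.02×10⁻⁴ N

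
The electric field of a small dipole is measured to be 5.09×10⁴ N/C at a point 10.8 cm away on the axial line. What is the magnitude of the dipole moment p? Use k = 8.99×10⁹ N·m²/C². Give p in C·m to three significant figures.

On axis E = 2kp/r³, so p = Er³/(2k).
p = (5.09×10⁴)·(0.108)³ / (2·8.99×10⁹) = 3.566×10⁻⁹ C·m.

p ≈ 3.57×10⁻⁹ C·m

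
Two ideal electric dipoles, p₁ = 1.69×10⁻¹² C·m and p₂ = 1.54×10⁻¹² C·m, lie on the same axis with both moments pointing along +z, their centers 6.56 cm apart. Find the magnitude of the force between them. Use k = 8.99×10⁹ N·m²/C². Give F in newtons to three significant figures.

On-axis field of dipole 1 at distance r: E = 2kp₁/r³. Force on dipole 2 is F = p₂·dE/dr (gradient along axis).
dE/dr = −6kp₁/r⁴, so |F| = 6kp₁p₂/r⁴ (attractive for aligned moments).
F = 6(8.99×10⁹)(1.69×10⁻¹²)(1.54×10⁻¹²)/(0.0656)⁴ = 7.581×10⁻⁹ N.

F ≈ 7.58×10⁻⁹ N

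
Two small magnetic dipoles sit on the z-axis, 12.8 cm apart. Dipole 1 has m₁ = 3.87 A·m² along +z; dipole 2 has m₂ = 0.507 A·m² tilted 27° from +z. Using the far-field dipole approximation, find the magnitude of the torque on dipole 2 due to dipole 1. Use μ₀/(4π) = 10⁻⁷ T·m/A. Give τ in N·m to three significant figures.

Dipole B is on the axis of dipole A, so B₁ there is axial: B₁ = (μ₀/4π)·2m₁/r³ along +z.
B₁ = 2(10⁻⁷)(3.87)/(0.128)³ = 3.691×10⁻⁴ T.
τ = m₂ B₁ sinθ.
τ = (0.507)(3.691×10⁻⁴)·sin27° = 8.495×10⁻⁵ N·m.

τ ≈ 8.50×10⁻⁵ N·m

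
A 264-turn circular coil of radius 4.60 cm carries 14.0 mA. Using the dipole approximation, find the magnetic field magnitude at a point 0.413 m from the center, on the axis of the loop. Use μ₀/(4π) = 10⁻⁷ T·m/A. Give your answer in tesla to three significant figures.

B ≈ 6.98×10⁻⁸ T

m = NIA = NIπa² = 264·(0.0140)·π·(0.0460)² = 0.02457 A·m².
On axis B = (μ₀/4π)·2m/r³.
B = 2·(10⁻⁷)·(0.02457) / (0.413)³ = 6.976×10⁻⁸ T.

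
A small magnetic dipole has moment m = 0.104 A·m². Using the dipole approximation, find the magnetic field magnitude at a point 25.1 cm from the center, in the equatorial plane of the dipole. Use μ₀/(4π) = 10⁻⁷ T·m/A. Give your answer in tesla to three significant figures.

B ≈ 6.58×10⁻⁷ T

In the equatorial plane B = (μ₀/4π)·m/r³ (half the axial value).
B = (10⁻⁷)·(0.104) / (0.251)³ = 6.577×10⁻⁷ T.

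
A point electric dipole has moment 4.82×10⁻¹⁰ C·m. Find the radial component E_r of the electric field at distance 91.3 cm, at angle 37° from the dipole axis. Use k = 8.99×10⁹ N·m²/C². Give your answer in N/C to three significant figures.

E_r ≈ 9.09 N/C

For a dipole, E_r = (2kp cosθ)/r³.
kp/r³ = (8.99×10⁹)(4.82×10⁻¹⁰)/(0.913)³ = 5.694 N/C.
E_r = 2·5.694·cos37° = 9.094 N/C.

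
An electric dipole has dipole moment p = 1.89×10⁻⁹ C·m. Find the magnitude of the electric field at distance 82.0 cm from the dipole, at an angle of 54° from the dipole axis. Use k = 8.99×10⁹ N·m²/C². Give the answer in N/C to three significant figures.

E ≈ 44.0 N/C

At angle θ the dipole field magnitude is E = (kp/r³)·√(1 + 3cos²θ).
kp/r³ = (8.99×10⁹)(1.89×10⁻⁹) / (0.820)³ = 30.82 N/C.
√(1 + 3cos²54°) = √(1 + 3·0.3455) = √2.0365 ≈ 1.4271.
E ≈ 30.82 × 1.427 = 43.98 N/C.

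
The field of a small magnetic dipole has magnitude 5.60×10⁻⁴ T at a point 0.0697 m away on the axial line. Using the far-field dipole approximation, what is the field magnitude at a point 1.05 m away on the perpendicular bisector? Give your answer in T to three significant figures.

Dipole fields scale as 1/r³ in the far field.
The axial field is twice the equatorial field at the same r, so the geometry factor is 1/2.
B₂ = B₁ · (1/2) · (r₁/r₂)³ = 5.60×10⁻⁴ · 0.5 · (0.0697/1.05)³.
(r₁/r₂)³ = (0.06638)³ = 0.0002925.
B₂ ≈ 8.190×10⁻⁸ T.

B ≈ 8.19×10⁻⁸ T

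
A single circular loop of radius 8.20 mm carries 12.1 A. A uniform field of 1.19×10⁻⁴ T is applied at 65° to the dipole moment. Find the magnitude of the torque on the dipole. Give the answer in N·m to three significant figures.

τ ≈ 2.76×10⁻⁷ N·m

Magnetic moment m = IA = Iπa² = (12.1)·π·(0.00820)² = 0.002556 A·m².
Torque on a magnetic dipole: τ = mB sinθ.
τ = (0.002556)(1.19×10⁻⁴)·sin65° = 2.757×10⁻⁷ N·m.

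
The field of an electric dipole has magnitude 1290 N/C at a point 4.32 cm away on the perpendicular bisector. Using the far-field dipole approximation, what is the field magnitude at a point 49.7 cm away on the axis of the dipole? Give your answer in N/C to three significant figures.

E ≈ 1.69 N/C

Dipole fields scale as 1/r³ in the far field.
The axial field is twice the equatorial field at the same r, so the geometry factor is 2/1.
E₂ = E₁ · (2/1) · (r₁/r₂)³ = 1290 · 2 · (4.32/49.7)³.
(r₁/r₂)³ = (0.08692)³ = 0.0006567.
E₂ ≈ 1.694 N/C.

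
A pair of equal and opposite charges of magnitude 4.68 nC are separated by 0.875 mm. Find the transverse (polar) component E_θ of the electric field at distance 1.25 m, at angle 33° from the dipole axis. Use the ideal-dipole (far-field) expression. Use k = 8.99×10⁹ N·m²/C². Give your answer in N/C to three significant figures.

E_θ ≈ 0.0103 N/C

Dipole moment p = qd = (4.68×10⁻⁹ C)(8.75×10⁻⁴ m) = 4.095×10⁻¹² C·m.
For a dipole, E_θ = (kp sinθ)/r³.
kp/r³ = (8.99×10⁹)(4.095×10⁻¹²)/(1.25)³ = 0.01885 N/C.
E_θ = 0.01885·sin33° = 0.01027 N/C.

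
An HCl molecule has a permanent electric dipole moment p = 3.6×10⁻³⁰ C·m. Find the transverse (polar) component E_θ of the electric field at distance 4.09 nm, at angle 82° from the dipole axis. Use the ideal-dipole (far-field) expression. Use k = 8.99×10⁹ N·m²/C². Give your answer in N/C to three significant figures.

For a dipole, E_θ = (kp sinθ)/r³.
kp/r³ = (8.99×10⁹)(3.60×10⁻³⁰)/(4.09×10⁻⁹)³ = 4.730×10⁵ N/C.
E_θ = 4.730×10⁵·sin82° = 4.684×10⁵ N/C.

E_θ ≈ 4.68×10⁵ N/C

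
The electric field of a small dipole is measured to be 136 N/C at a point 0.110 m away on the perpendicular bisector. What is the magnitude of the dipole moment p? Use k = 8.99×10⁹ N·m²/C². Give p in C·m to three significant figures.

p ≈ 2.01×10⁻¹¹ C·m

In the equatorial plane E = kp/r³, so p = Er³/(k).
p = (136)·(0.110)³ / (8.99×10⁹) = 2.014×10⁻¹¹ C·m.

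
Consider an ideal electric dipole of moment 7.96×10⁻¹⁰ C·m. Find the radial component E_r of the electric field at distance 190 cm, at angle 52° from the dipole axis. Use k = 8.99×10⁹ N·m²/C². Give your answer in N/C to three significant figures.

For a dipole, E_r = (2kp cosθ)/r³.
kp/r³ = (8.99×10⁹)(7.96×10⁻¹⁰)/(1.90)³ = 1.043 N/C.
E_r = 2·1.043·cos52° = 1.285 N/C.

E_r ≈ 1.28 N/C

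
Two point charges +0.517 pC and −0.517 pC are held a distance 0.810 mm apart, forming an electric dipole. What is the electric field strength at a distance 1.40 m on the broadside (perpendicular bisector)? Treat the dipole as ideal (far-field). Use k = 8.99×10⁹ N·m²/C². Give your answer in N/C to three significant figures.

Dipole moment p = qd = (5.17×10⁻¹³ C)(8.10×10⁻⁴ m) = 4.188×10⁻¹⁶ C·m.
On the perpendicular bisector E = kp/r³ (half the axial value at the same distance).
E = (8.99×10⁹)(4.188×10⁻¹⁶) / (1.40)³ = 1.372×10⁻⁶ N/C.

E ≈ 1.37×10⁻⁶ N/C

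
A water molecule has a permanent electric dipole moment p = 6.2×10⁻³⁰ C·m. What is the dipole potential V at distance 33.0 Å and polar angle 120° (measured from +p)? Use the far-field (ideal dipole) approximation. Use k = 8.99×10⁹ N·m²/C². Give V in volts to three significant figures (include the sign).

The dipole potential is V = kp cosθ / r².
V = (8.99×10⁹)(6.20×10⁻³⁰)·cos120° / (3.30×10⁻⁹)² = -0.002559 V.

V ≈ -0.00256 V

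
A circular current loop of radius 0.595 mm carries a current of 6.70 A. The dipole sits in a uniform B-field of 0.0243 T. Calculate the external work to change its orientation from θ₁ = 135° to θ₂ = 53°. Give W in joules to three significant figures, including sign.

Magnetic moment m = IA = Iπa² = (6.70)·π·(5.95×10⁻⁴)² = 7.452×10⁻⁶ A·m².
W_ext = ΔU = −mB cosθ₂ + mB cosθ₁ = mB(cosθ₁ − cosθ₂).
W = (7.452×10⁻⁶)(0.0243)·(cos135° − cos53°) = (1.811×10⁻⁷)·(-1.3089) = -2.370×10⁻⁷ J.

W ≈ -2.37×10⁻⁷ J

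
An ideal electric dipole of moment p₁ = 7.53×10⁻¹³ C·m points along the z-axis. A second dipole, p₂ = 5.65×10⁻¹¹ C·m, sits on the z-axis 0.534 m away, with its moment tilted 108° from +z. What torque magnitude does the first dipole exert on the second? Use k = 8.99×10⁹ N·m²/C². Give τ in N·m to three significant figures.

The second dipole sits on the axis of the first, so the field there is axial: E₁ = 2kp₁/r³ along +z.
E₁ = 2(8.99×10⁹)(7.53×10⁻¹³)/(0.534)³ = 0.08891 N/C.
Torque on the second dipole: τ = p₂ E₁ sinθ.
τ = (5.65×10⁻¹¹)(0.08891)·sin108° = 4.778×10⁻¹² N·m.

τ ≈ 4.78×10⁻¹² N·m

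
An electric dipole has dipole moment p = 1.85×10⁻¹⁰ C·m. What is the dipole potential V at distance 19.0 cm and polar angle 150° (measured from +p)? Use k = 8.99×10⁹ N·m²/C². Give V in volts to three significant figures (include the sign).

V ≈ -39.9 V

The dipole potential is V = kp cosθ / r².
V = (8.99×10⁹)(1.85×10⁻¹⁰)·cos150° / (0.190)² = -39.90 V.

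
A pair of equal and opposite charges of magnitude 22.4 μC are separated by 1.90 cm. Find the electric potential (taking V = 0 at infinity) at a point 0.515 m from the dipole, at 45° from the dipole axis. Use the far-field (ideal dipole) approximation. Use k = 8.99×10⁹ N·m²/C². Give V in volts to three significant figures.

Dipole moment p = qd = (2.24×10⁻⁵ C)(0.0190 m) = 4.256×10⁻⁷ C·m.
The dipole potential is V = kp cosθ / r².
V = (8.99×10⁹)(4.256×10⁻⁷)·cos45° / (0.515)² = 1.020×10⁴ V.

V ≈ 1.02×10⁴ V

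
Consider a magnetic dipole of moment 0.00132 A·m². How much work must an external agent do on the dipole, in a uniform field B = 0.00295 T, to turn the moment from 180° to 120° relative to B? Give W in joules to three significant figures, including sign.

W_ext = ΔU = −mB cosθ₂ + mB cosθ₁ = mB(cosθ₁ − cosθ₂).
W = (0.00132)(0.00295)·(cos180° − cos120°) = (3.894×10⁻⁶)·(-0.5000) = -1.947×10⁻⁶ J.

W ≈ -1.95×10⁻⁶ J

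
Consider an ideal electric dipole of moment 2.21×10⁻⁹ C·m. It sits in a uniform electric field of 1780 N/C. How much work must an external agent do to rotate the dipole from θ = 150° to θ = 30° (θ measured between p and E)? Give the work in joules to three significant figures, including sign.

W ≈ -6.81×10⁻⁶ J

W_ext = ΔU = U(θ₂) − U(θ₁) = −pE cosθ₂ − (−pE cosθ₁) = pE(cosθ₁ − cosθ₂).
W = (2.21×10⁻⁹)(1780)·(cos150° − cos30°) = (3.934×10⁻⁶)·(-1.7321) = -6.814×10⁻⁶ J.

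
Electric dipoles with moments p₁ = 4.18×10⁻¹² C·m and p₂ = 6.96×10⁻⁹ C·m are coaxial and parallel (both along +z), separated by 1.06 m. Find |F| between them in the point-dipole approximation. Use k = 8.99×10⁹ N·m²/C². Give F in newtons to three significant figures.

F ≈ 1.24×10⁻⁹ N

On-axis field of dipole 1 at distance r: E = 2kp₁/r³. Force on dipole 2 is F = p₂·dE/dr (gradient along axis).
dE/dr = −6kp₁/r⁴, so |F| = 6kp₁p₂/r⁴ (attractive for aligned moments).
F = 6(8.99×10⁹)(4.18×10⁻¹²)(6.96×10⁻⁹)/(1.06)⁴ = 1.243×10⁻⁹ N.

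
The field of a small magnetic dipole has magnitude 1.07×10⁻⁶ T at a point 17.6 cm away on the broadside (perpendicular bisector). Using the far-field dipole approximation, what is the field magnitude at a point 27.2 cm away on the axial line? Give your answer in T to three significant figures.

B ≈ 5.80×10⁻⁷ T

Dipole fields scale as 1/r³ in the far field.
The axial field is twice the equatorial field at the same r, so the geometry factor is 2/1.
B₂ = B₁ · (2/1) · (r₁/r₂)³ = 1.07×10⁻⁶ · 2 · (17.6/27.2)³.
(r₁/r₂)³ = (0.6471)³ = 0.2709.
B₂ ≈ 5.798×10⁻⁷ T.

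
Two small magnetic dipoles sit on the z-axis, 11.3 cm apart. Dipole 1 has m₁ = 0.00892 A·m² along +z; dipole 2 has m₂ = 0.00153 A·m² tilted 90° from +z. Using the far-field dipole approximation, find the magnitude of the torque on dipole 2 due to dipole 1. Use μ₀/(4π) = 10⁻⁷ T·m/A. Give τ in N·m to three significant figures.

τ ≈ 1.89×10⁻⁹ N·m

Dipole B is on the axis of dipole A, so B₁ there is axial: B₁ = (μ₀/4π)·2m₁/r³ along +z.
B₁ = 2(10⁻⁷)(0.00892)/(0.113)³ = 1.236×10⁻⁶ T.
τ = m₂ B₁ sinθ.
τ = (0.00153)(1.236×10⁻⁶)·sin90° = 1.892×10⁻⁹ N·m.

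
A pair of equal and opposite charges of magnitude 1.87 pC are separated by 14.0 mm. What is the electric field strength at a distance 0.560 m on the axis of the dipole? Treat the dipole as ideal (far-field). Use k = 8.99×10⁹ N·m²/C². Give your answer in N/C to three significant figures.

E ≈ 0.00268 N/C

Dipole moment p = qd = (1.87×10⁻¹² C)(0.0140 m) = 2.618×10⁻¹⁴ C·m.
On the dipole axis E = 2kp/r³.
E = 2·(8.99×10⁹)(2.618×10⁻¹⁴) / (0.560)³ = 0.002680 N/C.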